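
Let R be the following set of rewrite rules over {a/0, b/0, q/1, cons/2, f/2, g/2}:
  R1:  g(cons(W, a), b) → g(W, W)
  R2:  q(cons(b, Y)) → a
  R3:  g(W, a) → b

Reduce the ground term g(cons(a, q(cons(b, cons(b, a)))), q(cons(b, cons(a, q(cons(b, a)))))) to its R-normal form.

1. g(cons(a, q(cons(b, cons(b, a)))), q(cons(b, cons(a, q(cons(b, a))))))  →  g(cons(a, a), q(cons(b, cons(a, q(cons(b, a))))))   [R2 at 1.2]
2. g(cons(a, a), q(cons(b, cons(a, q(cons(b, a))))))  →  g(cons(a, a), a)   [R2 at 2]
3. g(cons(a, a), a)  →  b   [R3 at ε]

b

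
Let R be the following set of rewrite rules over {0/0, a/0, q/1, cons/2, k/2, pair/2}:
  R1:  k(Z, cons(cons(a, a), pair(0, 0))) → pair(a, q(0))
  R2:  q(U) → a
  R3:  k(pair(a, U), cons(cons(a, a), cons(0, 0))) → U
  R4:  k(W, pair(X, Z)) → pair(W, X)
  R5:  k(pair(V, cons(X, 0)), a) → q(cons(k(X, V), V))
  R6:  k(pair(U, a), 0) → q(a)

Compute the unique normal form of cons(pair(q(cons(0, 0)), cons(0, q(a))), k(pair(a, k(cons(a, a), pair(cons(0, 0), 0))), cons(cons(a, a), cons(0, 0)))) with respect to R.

cons(pair(a, cons(0, a)), pair(cons(a, a), cons(0, 0)))

1. cons(pair(q(cons(0, 0)), cons(0, q(a))), k(pair(a, k(cons(a, a), pair(cons(0, 0), 0))), cons(cons(a, a), cons(0, 0))))  →  cons(pair(a, cons(0, q(a))), k(pair(a, k(cons(a, a), pair(cons(0, 0), 0))), cons(cons(a, a), cons(0, 0))))   [R2 at 1.1]
2. cons(pair(a, cons(0, q(a))), k(pair(a, k(cons(a, a), pair(cons(0, 0), 0))), cons(cons(a, a), cons(0, 0))))  →  cons(pair(a, cons(0, a)), k(pair(a, k(cons(a, a), pair(cons(0, 0), 0))), cons(cons(a, a), cons(0, 0))))   [R2 at 1.2.2]
3. cons(pair(a, cons(0, a)), k(pair(a, k(cons(a, a), pair(cons(0, 0), 0))), cons(cons(a, a), cons(0, 0))))  →  cons(pair(a, cons(0, a)), k(cons(a, a), pair(cons(0, 0), 0)))   [R3 at 2]
4. cons(pair(a, cons(0, a)), k(cons(a, a), pair(cons(0, 0), 0)))  →  cons(pair(a, cons(0, a)), pair(cons(a, a), cons(0, 0)))   [R4 at 2]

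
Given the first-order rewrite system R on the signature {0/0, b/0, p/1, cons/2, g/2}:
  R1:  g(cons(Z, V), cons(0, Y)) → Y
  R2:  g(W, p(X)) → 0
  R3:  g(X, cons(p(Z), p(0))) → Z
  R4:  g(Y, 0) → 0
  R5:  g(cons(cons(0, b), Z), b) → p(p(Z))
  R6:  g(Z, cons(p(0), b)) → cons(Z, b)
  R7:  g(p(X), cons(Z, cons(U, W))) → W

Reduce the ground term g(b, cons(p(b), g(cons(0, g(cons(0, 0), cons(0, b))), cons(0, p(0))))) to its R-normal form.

1. g(b, cons(p(b), g(cons(0, g(cons(0, 0), cons(0, b))), cons(0, p(0)))))  →  g(b, cons(p(b), p(0)))   [R1 at 2.2]
2. g(b, cons(p(b), p(0)))  →  b   [R3 at ε]

b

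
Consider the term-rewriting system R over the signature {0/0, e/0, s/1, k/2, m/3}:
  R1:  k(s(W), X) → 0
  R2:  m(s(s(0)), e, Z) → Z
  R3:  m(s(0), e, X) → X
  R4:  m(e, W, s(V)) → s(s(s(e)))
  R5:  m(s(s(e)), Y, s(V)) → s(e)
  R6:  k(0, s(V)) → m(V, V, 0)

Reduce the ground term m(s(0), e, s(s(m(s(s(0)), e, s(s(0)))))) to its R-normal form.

1. m(s(0), e, s(s(m(s(s(0)), e, s(s(0))))))  →  s(s(m(s(s(0)), e, s(s(0)))))   [R3 at ε]
2. s(s(m(s(s(0)), e, s(s(0)))))  →  s(s(s(s(0))))   [R2 at 1.1]

s(s(s(s(0))))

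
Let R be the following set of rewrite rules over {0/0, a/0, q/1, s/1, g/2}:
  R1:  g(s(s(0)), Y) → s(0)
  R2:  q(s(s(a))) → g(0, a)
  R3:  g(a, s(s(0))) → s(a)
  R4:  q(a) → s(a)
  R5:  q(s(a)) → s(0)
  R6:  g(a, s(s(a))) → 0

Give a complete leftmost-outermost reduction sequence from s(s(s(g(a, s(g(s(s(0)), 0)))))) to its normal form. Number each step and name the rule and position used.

s(s(s(s(a))))

1. s(s(s(g(a, s(g(s(s(0)), 0))))))  →  s(s(s(g(a, s(s(0))))))   [R1 at 1.1.1.2.1]
2. s(s(s(g(a, s(s(0))))))  →  s(s(s(s(a))))   [R3 at 1.1.1]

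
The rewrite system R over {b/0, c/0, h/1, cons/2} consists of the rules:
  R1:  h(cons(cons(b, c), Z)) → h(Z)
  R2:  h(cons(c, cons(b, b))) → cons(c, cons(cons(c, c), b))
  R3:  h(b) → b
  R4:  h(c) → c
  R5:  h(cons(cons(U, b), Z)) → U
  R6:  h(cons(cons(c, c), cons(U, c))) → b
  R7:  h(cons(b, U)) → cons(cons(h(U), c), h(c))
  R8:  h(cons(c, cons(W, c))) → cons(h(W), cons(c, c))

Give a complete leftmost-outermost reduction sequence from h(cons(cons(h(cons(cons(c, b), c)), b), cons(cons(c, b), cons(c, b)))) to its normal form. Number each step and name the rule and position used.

1. h(cons(cons(h(cons(cons(c, b), c)), b), cons(cons(c, b), cons(c, b))))  →  h(cons(cons(c, b), c))   [R5 at ε]
2. h(cons(cons(c, b), c))  →  c   [R5 at ε]

c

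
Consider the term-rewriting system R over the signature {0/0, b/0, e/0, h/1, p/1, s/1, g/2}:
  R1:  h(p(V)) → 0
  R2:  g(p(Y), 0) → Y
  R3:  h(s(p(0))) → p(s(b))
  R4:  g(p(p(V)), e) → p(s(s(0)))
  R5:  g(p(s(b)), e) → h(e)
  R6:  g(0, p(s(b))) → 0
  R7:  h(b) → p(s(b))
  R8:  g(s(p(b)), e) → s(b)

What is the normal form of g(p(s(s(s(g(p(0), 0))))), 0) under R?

1. g(p(s(s(s(g(p(0), 0))))), 0)  →  s(s(s(g(p(0), 0))))   [R2 at ε]
2. s(s(s(g(p(0), 0))))  →  s(s(s(0)))   [R2 at 1.1.1]

s(s(s(0)))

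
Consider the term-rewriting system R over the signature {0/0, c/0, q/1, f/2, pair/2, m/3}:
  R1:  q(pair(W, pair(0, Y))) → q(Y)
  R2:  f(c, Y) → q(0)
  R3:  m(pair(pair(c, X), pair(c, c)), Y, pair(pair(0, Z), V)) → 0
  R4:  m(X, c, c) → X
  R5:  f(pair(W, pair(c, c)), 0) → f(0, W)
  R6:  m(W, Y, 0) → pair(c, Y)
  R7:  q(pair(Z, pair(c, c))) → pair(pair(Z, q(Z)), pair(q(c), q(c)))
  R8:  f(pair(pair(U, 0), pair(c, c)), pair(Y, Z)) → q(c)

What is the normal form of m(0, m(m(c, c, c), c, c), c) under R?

0

1. m(0, m(m(c, c, c), c, c), c)  →  m(0, m(c, c, c), c)   [R4 at 2]
2. m(0, m(c, c, c), c)  →  m(0, c, c)   [R4 at 2]
3. m(0, c, c)  →  0   [R4 at ε]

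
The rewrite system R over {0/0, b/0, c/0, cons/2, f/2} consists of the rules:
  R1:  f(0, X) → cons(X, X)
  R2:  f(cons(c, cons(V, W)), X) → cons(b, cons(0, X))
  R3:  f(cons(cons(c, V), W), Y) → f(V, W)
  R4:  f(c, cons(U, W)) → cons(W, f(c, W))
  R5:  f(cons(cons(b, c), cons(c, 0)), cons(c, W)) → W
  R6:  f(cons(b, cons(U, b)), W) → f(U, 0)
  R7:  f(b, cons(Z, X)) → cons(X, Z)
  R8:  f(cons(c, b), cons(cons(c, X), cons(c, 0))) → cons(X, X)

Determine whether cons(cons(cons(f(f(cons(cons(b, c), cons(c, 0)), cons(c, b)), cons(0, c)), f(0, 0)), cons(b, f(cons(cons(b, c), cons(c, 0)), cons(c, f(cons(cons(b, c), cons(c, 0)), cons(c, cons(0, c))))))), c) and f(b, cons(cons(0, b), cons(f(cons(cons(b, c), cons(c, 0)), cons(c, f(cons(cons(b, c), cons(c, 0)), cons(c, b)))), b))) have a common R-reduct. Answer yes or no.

no — NF(t₁) = cons(cons(cons(cons(c, 0), cons(0, 0)), cons(b, cons(0, c))), c), NF(t₂) = cons(cons(b, b), cons(0, b))

Reduce t₁ = cons(cons(cons(f(f(cons(cons(b, c), cons(c, 0)), cons(c, b)), cons(0, c)), f(0, 0)), cons(b, f(cons(cons(b, c), cons(c, 0)), cons(c, f(cons(cons(b, c), cons(c, 0)), cons(c, cons(0, c))))))), c):
1. cons(cons(cons(f(f(cons(cons(b, c), cons(c, 0)), cons(c, b)), cons(0, c)), f(0, 0)), cons(b, f(cons(cons(b, c), cons(c, 0)), cons(c, f(cons(cons(b, c), cons(c, 0)), cons(c, cons(0, c))))))), c)  →  cons(cons(cons(f(b, cons(0, c)), f(0, 0)), cons(b, f(cons(cons(b, c), cons(c, 0)), cons(c, f(cons(cons(b, c), cons(c, 0)), cons(c, cons(0, c))))))), c)   [R5 at 1.1.1.1]
2. cons(cons(cons(f(b, cons(0, c)), f(0, 0)), cons(b, f(cons(cons(b, c), cons(c, 0)), cons(c, f(cons(cons(b, c), cons(c, 0)), cons(c, cons(0, c))))))), c)  →  cons(cons(cons(cons(c, 0), f(0, 0)), cons(b, f(cons(cons(b, c), cons(c, 0)), cons(c, f(cons(cons(b, c), cons(c, 0)), cons(c, cons(0, c))))))), c)   [R7 at 1.1.1]
3. cons(cons(cons(cons(c, 0), f(0, 0)), cons(b, f(cons(cons(b, c), cons(c, 0)), cons(c, f(cons(cons(b, c), cons(c, 0)), cons(c, cons(0, c))))))), c)  →  cons(cons(cons(cons(c, 0), cons(0, 0)), cons(b, f(cons(cons(b, c), cons(c, 0)), cons(c, f(cons(cons(b, c), cons(c, 0)), cons(c, cons(0, c))))))), c)   [R1 at 1.1.2]
4. cons(cons(cons(cons(c, 0), cons(0, 0)), cons(b, f(cons(cons(b, c), cons(c, 0)), cons(c, f(cons(cons(b, c), cons(c, 0)), cons(c, cons(0, c))))))), c)  →  cons(cons(cons(cons(c, 0), cons(0, 0)), cons(b, f(cons(cons(b, c), cons(c, 0)), cons(c, cons(0, c))))), c)   [R5 at 1.2.2]
5. cons(cons(cons(cons(c, 0), cons(0, 0)), cons(b, f(cons(cons(b, c), cons(c, 0)), cons(c, cons(0, c))))), c)  →  cons(cons(cons(cons(c, 0), cons(0, 0)), cons(b, cons(0, c))), c)   [R5 at 1.2.2]

Reduce t₂ = f(b, cons(cons(0, b), cons(f(cons(cons(b, c), cons(c, 0)), cons(c, f(cons(cons(b, c), cons(c, 0)), cons(c, b)))), b))):
1. f(b, cons(cons(0, b), cons(f(cons(cons(b, c), cons(c, 0)), cons(c, f(cons(cons(b, c), cons(c, 0)), cons(c, b)))), b)))  →  cons(cons(f(cons(cons(b, c), cons(c, 0)), cons(c, f(cons(cons(b, c), cons(c, 0)), cons(c, b)))), b), cons(0, b))   [R7 at ε]
2. cons(cons(f(cons(cons(b, c), cons(c, 0)), cons(c, f(cons(cons(b, c), cons(c, 0)), cons(c, b)))), b), cons(0, b))  →  cons(cons(f(cons(cons(b, c), cons(c, 0)), cons(c, b)), b), cons(0, b))   [R5 at 1.1]
3. cons(cons(f(cons(cons(b, c), cons(c, 0)), cons(c, b)), b), cons(0, b))  →  cons(cons(b, b), cons(0, b))   [R5 at 1.1]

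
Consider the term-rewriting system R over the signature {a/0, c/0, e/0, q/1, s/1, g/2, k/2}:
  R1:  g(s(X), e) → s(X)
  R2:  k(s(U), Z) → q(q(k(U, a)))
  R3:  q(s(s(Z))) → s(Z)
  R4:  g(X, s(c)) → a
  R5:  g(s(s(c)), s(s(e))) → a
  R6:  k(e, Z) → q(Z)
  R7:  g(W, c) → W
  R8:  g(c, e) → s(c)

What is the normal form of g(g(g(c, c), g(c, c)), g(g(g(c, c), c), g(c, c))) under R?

c

1. g(g(g(c, c), g(c, c)), g(g(g(c, c), c), g(c, c)))  →  g(g(c, g(c, c)), g(g(g(c, c), c), g(c, c)))   [R7 at 1.1]
2. g(g(c, g(c, c)), g(g(g(c, c), c), g(c, c)))  →  g(g(c, c), g(g(g(c, c), c), g(c, c)))   [R7 at 1.2]
3. g(g(c, c), g(g(g(c, c), c), g(c, c)))  →  g(c, g(g(g(c, c), c), g(c, c)))   [R7 at 1]
4. g(c, g(g(g(c, c), c), g(c, c)))  →  g(c, g(g(c, c), g(c, c)))   [R7 at 2.1]
5. g(c, g(g(c, c), g(c, c)))  →  g(c, g(c, g(c, c)))   [R7 at 2.1]
6. g(c, g(c, g(c, c)))  →  g(c, g(c, c))   [R7 at 2.2]
7. g(c, g(c, c))  →  g(c, c)   [R7 at 2]
8. g(c, c)  →  c   [R7 at ε]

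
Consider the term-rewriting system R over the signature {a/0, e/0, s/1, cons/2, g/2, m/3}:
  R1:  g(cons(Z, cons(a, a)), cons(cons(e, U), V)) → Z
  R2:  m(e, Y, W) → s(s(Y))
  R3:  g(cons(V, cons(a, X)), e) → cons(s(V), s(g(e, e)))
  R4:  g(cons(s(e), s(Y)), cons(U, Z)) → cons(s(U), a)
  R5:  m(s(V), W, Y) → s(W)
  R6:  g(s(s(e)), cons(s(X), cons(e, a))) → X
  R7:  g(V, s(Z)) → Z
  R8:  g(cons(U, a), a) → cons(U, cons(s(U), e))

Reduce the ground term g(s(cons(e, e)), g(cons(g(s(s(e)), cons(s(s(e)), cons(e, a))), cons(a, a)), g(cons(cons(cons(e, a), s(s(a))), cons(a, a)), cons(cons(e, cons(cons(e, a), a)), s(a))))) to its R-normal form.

e

1. g(s(cons(e, e)), g(cons(g(s(s(e)), cons(s(s(e)), cons(e, a))), cons(a, a)), g(cons(cons(cons(e, a), s(s(a))), cons(a, a)), cons(cons(e, cons(cons(e, a), a)), s(a)))))  →  g(s(cons(e, e)), g(cons(s(e), cons(a, a)), g(cons(cons(cons(e, a), s(s(a))), cons(a, a)), cons(cons(e, cons(cons(e, a), a)), s(a)))))   [R6 at 2.1.1]
2. g(s(cons(e, e)), g(cons(s(e), cons(a, a)), g(cons(cons(cons(e, a), s(s(a))), cons(a, a)), cons(cons(e, cons(cons(e, a), a)), s(a)))))  →  g(s(cons(e, e)), g(cons(s(e), cons(a, a)), cons(cons(e, a), s(s(a)))))   [R1 at 2.2]
3. g(s(cons(e, e)), g(cons(s(e), cons(a, a)), cons(cons(e, a), s(s(a)))))  →  g(s(cons(e, e)), s(e))   [R1 at 2]
4. g(s(cons(e, e)), s(e))  →  e   [R7 at ε]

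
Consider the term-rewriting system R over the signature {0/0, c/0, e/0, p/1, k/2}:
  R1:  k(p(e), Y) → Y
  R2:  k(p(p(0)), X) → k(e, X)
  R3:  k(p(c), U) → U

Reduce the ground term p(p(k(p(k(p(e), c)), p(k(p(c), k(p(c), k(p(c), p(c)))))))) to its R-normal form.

1. p(p(k(p(k(p(e), c)), p(k(p(c), k(p(c), k(p(c), p(c))))))))  →  p(p(k(p(c), p(k(p(c), k(p(c), k(p(c), p(c))))))))   [R1 at 1.1.1.1]
2. p(p(k(p(c), p(k(p(c), k(p(c), k(p(c), p(c))))))))  →  p(p(p(k(p(c), k(p(c), k(p(c), p(c)))))))   [R3 at 1.1]
3. p(p(p(k(p(c), k(p(c), k(p(c), p(c)))))))  →  p(p(p(k(p(c), k(p(c), p(c))))))   [R3 at 1.1.1]
4. p(p(p(k(p(c), k(p(c), p(c))))))  →  p(p(p(k(p(c), p(c)))))   [R3 at 1.1.1]
5. p(p(p(k(p(c), p(c)))))  →  p(p(p(p(c))))   [R3 at 1.1.1]

p(p(p(p(c))))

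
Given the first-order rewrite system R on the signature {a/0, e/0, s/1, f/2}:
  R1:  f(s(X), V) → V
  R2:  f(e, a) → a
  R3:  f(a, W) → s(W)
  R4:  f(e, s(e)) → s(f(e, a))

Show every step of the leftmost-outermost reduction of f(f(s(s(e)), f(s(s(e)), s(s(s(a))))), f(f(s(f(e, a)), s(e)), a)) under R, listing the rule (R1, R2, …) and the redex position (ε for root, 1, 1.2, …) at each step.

1. f(f(s(s(e)), f(s(s(e)), s(s(s(a))))), f(f(s(f(e, a)), s(e)), a))  →  f(f(s(s(e)), s(s(s(a)))), f(f(s(f(e, a)), s(e)), a))   [R1 at 1]
2. f(f(s(s(e)), s(s(s(a)))), f(f(s(f(e, a)), s(e)), a))  →  f(s(s(s(a))), f(f(s(f(e, a)), s(e)), a))   [R1 at 1]
3. f(s(s(s(a))), f(f(s(f(e, a)), s(e)), a))  →  f(f(s(f(e, a)), s(e)), a)   [R1 at ε]
4. f(f(s(f(e, a)), s(e)), a)  →  f(s(e), a)   [R1 at 1]
5. f(s(e), a)  →  a   [R1 at ε]

a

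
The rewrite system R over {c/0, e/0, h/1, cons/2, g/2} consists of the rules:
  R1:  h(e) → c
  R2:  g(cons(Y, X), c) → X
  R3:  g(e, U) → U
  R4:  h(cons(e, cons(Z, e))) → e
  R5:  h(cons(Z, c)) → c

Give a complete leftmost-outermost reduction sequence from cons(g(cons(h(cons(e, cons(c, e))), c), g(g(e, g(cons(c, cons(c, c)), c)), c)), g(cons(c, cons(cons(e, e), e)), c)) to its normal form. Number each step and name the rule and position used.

1. cons(g(cons(h(cons(e, cons(c, e))), c), g(g(e, g(cons(c, cons(c, c)), c)), c)), g(cons(c, cons(cons(e, e), e)), c))  →  cons(g(cons(e, c), g(g(e, g(cons(c, cons(c, c)), c)), c)), g(cons(c, cons(cons(e, e), e)), c))   [R4 at 1.1.1]
2. cons(g(cons(e, c), g(g(e, g(cons(c, cons(c, c)), c)), c)), g(cons(c, cons(cons(e, e), e)), c))  →  cons(g(cons(e, c), g(g(cons(c, cons(c, c)), c), c)), g(cons(c, cons(cons(e, e), e)), c))   [R3 at 1.2.1]
3. cons(g(cons(e, c), g(g(cons(c, cons(c, c)), c), c)), g(cons(c, cons(cons(e, e), e)), c))  →  cons(g(cons(e, c), g(cons(c, c), c)), g(cons(c, cons(cons(e, e), e)), c))   [R2 at 1.2.1]
4. cons(g(cons(e, c), g(cons(c, c), c)), g(cons(c, cons(cons(e, e), e)), c))  →  cons(g(cons(e, c), c), g(cons(c, cons(cons(e, e), e)), c))   [R2 at 1.2]
5. cons(g(cons(e, c), c), g(cons(c, cons(cons(e, e), e)), c))  →  cons(c, g(cons(c, cons(cons(e, e), e)), c))   [R2 at 1]
6. cons(c, g(cons(c, cons(cons(e, e), e)), c))  →  cons(c, cons(cons(e, e), e))   [R2 at 2]

cons(c, cons(cons(e, e), e))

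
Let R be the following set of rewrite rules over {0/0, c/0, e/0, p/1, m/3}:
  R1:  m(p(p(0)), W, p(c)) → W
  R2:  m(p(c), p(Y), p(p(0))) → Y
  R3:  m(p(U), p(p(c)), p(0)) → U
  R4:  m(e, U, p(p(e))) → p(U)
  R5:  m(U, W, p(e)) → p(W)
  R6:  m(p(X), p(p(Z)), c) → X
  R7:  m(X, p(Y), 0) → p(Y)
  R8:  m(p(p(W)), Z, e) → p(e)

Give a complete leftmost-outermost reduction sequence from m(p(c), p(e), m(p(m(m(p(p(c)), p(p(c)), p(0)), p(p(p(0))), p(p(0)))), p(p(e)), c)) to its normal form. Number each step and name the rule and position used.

e

1. m(p(c), p(e), m(p(m(m(p(p(c)), p(p(c)), p(0)), p(p(p(0))), p(p(0)))), p(p(e)), c))  →  m(p(c), p(e), m(m(p(p(c)), p(p(c)), p(0)), p(p(p(0))), p(p(0))))   [R6 at 3]
2. m(p(c), p(e), m(m(p(p(c)), p(p(c)), p(0)), p(p(p(0))), p(p(0))))  →  m(p(c), p(e), m(p(c), p(p(p(0))), p(p(0))))   [R3 at 3.1]
3. m(p(c), p(e), m(p(c), p(p(p(0))), p(p(0))))  →  m(p(c), p(e), p(p(0)))   [R2 at 3]
4. m(p(c), p(e), p(p(0)))  →  e   [R2 at ε]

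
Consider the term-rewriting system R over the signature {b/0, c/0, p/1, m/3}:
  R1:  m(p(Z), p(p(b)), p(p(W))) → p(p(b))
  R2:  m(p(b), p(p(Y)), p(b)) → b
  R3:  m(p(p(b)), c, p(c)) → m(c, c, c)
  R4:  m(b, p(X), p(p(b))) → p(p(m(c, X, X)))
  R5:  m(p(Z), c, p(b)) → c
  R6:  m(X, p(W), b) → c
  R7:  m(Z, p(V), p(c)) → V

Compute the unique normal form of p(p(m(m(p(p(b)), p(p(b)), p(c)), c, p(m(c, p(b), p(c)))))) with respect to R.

p(p(c))

1. p(p(m(m(p(p(b)), p(p(b)), p(c)), c, p(m(c, p(b), p(c))))))  →  p(p(m(p(b), c, p(m(c, p(b), p(c))))))   [R7 at 1.1.1]
2. p(p(m(p(b), c, p(m(c, p(b), p(c))))))  →  p(p(m(p(b), c, p(b))))   [R7 at 1.1.3.1]
3. p(p(m(p(b), c, p(b))))  →  p(p(c))   [R5 at 1.1]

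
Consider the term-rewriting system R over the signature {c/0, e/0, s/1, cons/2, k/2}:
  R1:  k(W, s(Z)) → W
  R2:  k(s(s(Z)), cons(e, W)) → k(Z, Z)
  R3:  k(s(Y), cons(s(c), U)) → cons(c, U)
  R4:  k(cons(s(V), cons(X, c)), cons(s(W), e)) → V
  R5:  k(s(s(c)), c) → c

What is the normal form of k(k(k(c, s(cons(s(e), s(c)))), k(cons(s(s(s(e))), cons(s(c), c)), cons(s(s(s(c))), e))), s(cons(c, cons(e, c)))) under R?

c

1. k(k(k(c, s(cons(s(e), s(c)))), k(cons(s(s(s(e))), cons(s(c), c)), cons(s(s(s(c))), e))), s(cons(c, cons(e, c))))  →  k(k(c, s(cons(s(e), s(c)))), k(cons(s(s(s(e))), cons(s(c), c)), cons(s(s(s(c))), e)))   [R1 at ε]
2. k(k(c, s(cons(s(e), s(c)))), k(cons(s(s(s(e))), cons(s(c), c)), cons(s(s(s(c))), e)))  →  k(c, k(cons(s(s(s(e))), cons(s(c), c)), cons(s(s(s(c))), e)))   [R1 at 1]
3. k(c, k(cons(s(s(s(e))), cons(s(c), c)), cons(s(s(s(c))), e)))  →  k(c, s(s(e)))   [R4 at 2]
4. k(c, s(s(e)))  →  c   [R1 at ε]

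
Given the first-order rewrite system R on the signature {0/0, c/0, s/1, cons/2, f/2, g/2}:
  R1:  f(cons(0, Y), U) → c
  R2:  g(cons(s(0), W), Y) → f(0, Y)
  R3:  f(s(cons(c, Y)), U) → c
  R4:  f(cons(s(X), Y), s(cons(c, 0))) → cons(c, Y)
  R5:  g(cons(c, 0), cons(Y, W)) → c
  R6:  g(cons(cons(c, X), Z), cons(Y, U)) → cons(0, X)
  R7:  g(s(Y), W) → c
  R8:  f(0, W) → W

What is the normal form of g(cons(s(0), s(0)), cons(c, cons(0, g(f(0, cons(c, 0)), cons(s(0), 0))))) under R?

1. g(cons(s(0), s(0)), cons(c, cons(0, g(f(0, cons(c, 0)), cons(s(0), 0)))))  →  f(0, cons(c, cons(0, g(f(0, cons(c, 0)), cons(s(0), 0)))))   [R2 at ε]
2. f(0, cons(c, cons(0, g(f(0, cons(c, 0)), cons(s(0), 0)))))  →  cons(c, cons(0, g(f(0, cons(c, 0)), cons(s(0), 0))))   [R8 at ε]
3. cons(c, cons(0, g(f(0, cons(c, 0)), cons(s(0), 0))))  →  cons(c, cons(0, g(cons(c, 0), cons(s(0), 0))))   [R8 at 2.2.1]
4. cons(c, cons(0, g(cons(c, 0), cons(s(0), 0))))  →  cons(c, cons(0, c))   [R5 at 2.2]

cons(c, cons(0, c))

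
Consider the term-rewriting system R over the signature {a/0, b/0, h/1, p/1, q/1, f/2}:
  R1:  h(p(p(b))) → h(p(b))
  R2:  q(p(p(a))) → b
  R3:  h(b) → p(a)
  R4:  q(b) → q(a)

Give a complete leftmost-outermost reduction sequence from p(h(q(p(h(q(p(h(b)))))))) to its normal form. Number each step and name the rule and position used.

p(p(a))

1. p(h(q(p(h(q(p(h(b))))))))  →  p(h(q(p(h(q(p(p(a))))))))   [R3 at 1.1.1.1.1.1.1]
2. p(h(q(p(h(q(p(p(a))))))))  →  p(h(q(p(h(b)))))   [R2 at 1.1.1.1.1]
3. p(h(q(p(h(b)))))  →  p(h(q(p(p(a)))))   [R3 at 1.1.1.1]
4. p(h(q(p(p(a)))))  →  p(h(b))   [R2 at 1.1]
5. p(h(b))  →  p(p(a))   [R3 at 1]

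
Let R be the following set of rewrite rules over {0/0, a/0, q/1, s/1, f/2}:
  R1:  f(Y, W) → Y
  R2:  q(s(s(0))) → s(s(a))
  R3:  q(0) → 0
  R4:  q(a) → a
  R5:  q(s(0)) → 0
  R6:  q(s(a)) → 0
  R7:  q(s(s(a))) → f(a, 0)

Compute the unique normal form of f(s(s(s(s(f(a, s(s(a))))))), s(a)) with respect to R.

s(s(s(s(a))))

1. f(s(s(s(s(f(a, s(s(a))))))), s(a))  →  s(s(s(s(f(a, s(s(a)))))))   [R1 at ε]
2. s(s(s(s(f(a, s(s(a)))))))  →  s(s(s(s(a))))   [R1 at 1.1.1.1]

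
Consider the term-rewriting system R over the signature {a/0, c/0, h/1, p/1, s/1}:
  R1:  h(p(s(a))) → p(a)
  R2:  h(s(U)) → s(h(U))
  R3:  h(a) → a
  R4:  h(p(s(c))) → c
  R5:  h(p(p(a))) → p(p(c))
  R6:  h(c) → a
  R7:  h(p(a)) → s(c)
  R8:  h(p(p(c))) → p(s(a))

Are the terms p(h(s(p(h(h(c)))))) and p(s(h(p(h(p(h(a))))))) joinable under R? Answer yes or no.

Reduce t₁ = p(h(s(p(h(h(c)))))):
1. p(h(s(p(h(h(c))))))  →  p(s(h(p(h(h(c))))))   [R2 at 1]
2. p(s(h(p(h(h(c))))))  →  p(s(h(p(h(a)))))   [R6 at 1.1.1.1.1]
3. p(s(h(p(h(a)))))  →  p(s(h(p(a))))   [R3 at 1.1.1.1]
4. p(s(h(p(a))))  →  p(s(s(c)))   [R7 at 1.1]

Reduce t₂ = p(s(h(p(h(p(h(a))))))):
1. p(s(h(p(h(p(h(a)))))))  →  p(s(h(p(h(p(a))))))   [R3 at 1.1.1.1.1.1]
2. p(s(h(p(h(p(a))))))  →  p(s(h(p(s(c)))))   [R7 at 1.1.1.1]
3. p(s(h(p(s(c)))))  →  p(s(c))   [R4 at 1.1]

no — NF(t₁) = p(s(s(c))), NF(t₂) = p(s(c))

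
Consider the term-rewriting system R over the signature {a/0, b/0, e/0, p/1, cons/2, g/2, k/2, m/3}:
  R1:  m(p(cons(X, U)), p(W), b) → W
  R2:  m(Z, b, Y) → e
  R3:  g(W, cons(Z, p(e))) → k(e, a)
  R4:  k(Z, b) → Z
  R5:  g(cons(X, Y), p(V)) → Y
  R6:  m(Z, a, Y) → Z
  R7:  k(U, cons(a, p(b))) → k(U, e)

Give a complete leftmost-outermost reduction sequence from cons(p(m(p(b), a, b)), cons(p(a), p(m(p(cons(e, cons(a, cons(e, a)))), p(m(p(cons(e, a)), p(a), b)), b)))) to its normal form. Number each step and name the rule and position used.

1. cons(p(m(p(b), a, b)), cons(p(a), p(m(p(cons(e, cons(a, cons(e, a)))), p(m(p(cons(e, a)), p(a), b)), b))))  →  cons(p(p(b)), cons(p(a), p(m(p(cons(e, cons(a, cons(e, a)))), p(m(p(cons(e, a)), p(a), b)), b))))   [R6 at 1.1]
2. cons(p(p(b)), cons(p(a), p(m(p(cons(e, cons(a, cons(e, a)))), p(m(p(cons(e, a)), p(a), b)), b))))  →  cons(p(p(b)), cons(p(a), p(m(p(cons(e, a)), p(a), b))))   [R1 at 2.2.1]
3. cons(p(p(b)), cons(p(a), p(m(p(cons(e, a)), p(a), b))))  →  cons(p(p(b)), cons(p(a), p(a)))   [R1 at 2.2.1]

cons(p(p(b)), cons(p(a), p(a)))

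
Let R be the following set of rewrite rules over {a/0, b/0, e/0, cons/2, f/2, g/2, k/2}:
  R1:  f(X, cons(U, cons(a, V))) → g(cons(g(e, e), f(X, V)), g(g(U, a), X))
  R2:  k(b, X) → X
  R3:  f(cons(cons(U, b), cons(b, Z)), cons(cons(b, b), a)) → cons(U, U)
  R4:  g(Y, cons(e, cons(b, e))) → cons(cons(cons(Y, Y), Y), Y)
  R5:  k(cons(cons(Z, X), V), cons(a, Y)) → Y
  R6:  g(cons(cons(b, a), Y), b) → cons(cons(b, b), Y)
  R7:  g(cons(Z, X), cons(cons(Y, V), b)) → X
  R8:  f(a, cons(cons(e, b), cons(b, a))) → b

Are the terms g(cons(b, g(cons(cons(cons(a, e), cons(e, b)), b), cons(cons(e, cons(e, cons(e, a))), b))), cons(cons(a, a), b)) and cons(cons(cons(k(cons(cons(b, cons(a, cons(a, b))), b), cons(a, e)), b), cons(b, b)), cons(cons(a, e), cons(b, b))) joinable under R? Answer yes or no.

Reduce t₁ = g(cons(b, g(cons(cons(cons(a, e), cons(e, b)), b), cons(cons(e, cons(e, cons(e, a))), b))), cons(cons(a, a), b)):
1. g(cons(b, g(cons(cons(cons(a, e), cons(e, b)), b), cons(cons(e, cons(e, cons(e, a))), b))), cons(cons(a, a), b))  →  g(cons(cons(cons(a, e), cons(e, b)), b), cons(cons(e, cons(e, cons(e, a))), b))   [R7 at ε]
2. g(cons(cons(cons(a, e), cons(e, b)), b), cons(cons(e, cons(e, cons(e, a))), b))  →  b   [R7 at ε]

Reduce t₂ = cons(cons(cons(k(cons(cons(b, cons(a, cons(a, b))), b), cons(a, e)), b), cons(b, b)), cons(cons(a, e), cons(b, b))):
1. cons(cons(cons(k(cons(cons(b, cons(a, cons(a, b))), b), cons(a, e)), b), cons(b, b)), cons(cons(a, e), cons(b, b)))  →  cons(cons(cons(e, b), cons(b, b)), cons(cons(a, e), cons(b, b)))   [R5 at 1.1.1]

no — NF(t₁) = b, NF(t₂) = cons(cons(cons(e, b), cons(b, b)), cons(cons(a, e), cons(b, b)))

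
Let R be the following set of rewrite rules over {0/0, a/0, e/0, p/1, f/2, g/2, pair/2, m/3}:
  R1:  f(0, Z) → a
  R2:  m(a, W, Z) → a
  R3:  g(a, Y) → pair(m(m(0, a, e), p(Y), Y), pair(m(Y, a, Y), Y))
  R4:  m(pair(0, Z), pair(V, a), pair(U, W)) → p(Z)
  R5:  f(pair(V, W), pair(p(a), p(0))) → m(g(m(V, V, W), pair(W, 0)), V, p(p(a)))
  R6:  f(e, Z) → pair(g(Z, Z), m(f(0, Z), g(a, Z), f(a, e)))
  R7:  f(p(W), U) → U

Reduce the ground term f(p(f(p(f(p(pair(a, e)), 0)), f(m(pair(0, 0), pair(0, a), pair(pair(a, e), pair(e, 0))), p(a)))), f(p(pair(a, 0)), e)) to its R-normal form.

e

1. f(p(f(p(f(p(pair(a, e)), 0)), f(m(pair(0, 0), pair(0, a), pair(pair(a, e), pair(e, 0))), p(a)))), f(p(pair(a, 0)), e))  →  f(p(pair(a, 0)), e)   [R7 at ε]
2. f(p(pair(a, 0)), e)  →  e   [R7 at ε]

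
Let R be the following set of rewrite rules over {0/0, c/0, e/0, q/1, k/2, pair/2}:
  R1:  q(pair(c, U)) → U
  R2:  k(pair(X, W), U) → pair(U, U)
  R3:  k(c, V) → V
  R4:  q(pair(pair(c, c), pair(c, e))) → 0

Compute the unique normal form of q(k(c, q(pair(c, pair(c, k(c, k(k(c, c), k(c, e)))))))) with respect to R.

1. q(k(c, q(pair(c, pair(c, k(c, k(k(c, c), k(c, e))))))))  →  q(q(pair(c, pair(c, k(c, k(k(c, c), k(c, e)))))))   [R3 at 1]
2. q(q(pair(c, pair(c, k(c, k(k(c, c), k(c, e)))))))  →  q(pair(c, k(c, k(k(c, c), k(c, e)))))   [R1 at 1]
3. q(pair(c, k(c, k(k(c, c), k(c, e)))))  →  k(c, k(k(c, c), k(c, e)))   [R1 at ε]
4. k(c, k(k(c, c), k(c, e)))  →  k(k(c, c), k(c, e))   [R3 at ε]
5. k(k(c, c), k(c, e))  →  k(c, k(c, e))   [R3 at 1]
6. k(c, k(c, e))  →  k(c, e)   [R3 at ε]
7. k(c, e)  →  e   [R3 at ε]

e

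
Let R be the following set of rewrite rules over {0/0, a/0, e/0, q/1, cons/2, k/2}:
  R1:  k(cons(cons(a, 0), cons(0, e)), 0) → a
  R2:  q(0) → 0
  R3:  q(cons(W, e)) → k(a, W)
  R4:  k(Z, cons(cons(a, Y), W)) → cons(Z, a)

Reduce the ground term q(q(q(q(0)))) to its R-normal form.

0

1. q(q(q(q(0))))  →  q(q(q(0)))   [R2 at 1.1.1]
2. q(q(q(0)))  →  q(q(0))   [R2 at 1.1]
3. q(q(0))  →  q(0)   [R2 at 1]
4. q(0)  →  0   [R2 at ε]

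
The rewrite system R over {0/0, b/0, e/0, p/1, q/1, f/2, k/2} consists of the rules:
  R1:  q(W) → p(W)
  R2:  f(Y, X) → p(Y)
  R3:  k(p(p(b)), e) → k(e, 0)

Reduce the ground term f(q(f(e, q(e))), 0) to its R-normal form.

1. f(q(f(e, q(e))), 0)  →  p(q(f(e, q(e))))   [R2 at ε]
2. p(q(f(e, q(e))))  →  p(p(f(e, q(e))))   [R1 at 1]
3. p(p(f(e, q(e))))  →  p(p(p(e)))   [R2 at 1.1]

p(p(p(e)))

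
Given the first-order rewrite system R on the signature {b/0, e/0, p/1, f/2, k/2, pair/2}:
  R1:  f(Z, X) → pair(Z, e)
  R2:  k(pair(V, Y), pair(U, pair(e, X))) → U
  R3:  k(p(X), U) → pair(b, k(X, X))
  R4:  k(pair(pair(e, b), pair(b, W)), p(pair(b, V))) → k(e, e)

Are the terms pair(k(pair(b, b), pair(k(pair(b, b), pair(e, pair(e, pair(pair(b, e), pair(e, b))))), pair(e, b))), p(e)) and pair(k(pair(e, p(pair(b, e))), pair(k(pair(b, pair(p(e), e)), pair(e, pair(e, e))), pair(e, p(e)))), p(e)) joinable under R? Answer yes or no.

yes — NF(t₁) = pair(e, p(e)), NF(t₂) = pair(e, p(e))

Reduce t₁ = pair(k(pair(b, b), pair(k(pair(b, b), pair(e, pair(e, pair(pair(b, e), pair(e, b))))), pair(e, b))), p(e)):
1. pair(k(pair(b, b), pair(k(pair(b, b), pair(e, pair(e, pair(pair(b, e), pair(e, b))))), pair(e, b))), p(e))  →  pair(k(pair(b, b), pair(e, pair(e, pair(pair(b, e), pair(e, b))))), p(e))   [R2 at 1]
2. pair(k(pair(b, b), pair(e, pair(e, pair(pair(b, e), pair(e, b))))), p(e))  →  pair(e, p(e))   [R2 at 1]

Reduce t₂ = pair(k(pair(e, p(pair(b, e))), pair(k(pair(b, pair(p(e), e)), pair(e, pair(e, e))), pair(e, p(e)))), p(e)):
1. pair(k(pair(e, p(pair(b, e))), pair(k(pair(b, pair(p(e), e)), pair(e, pair(e, e))), pair(e, p(e)))), p(e))  →  pair(k(pair(b, pair(p(e), e)), pair(e, pair(e, e))), p(e))   [R2 at 1]
2. pair(k(pair(b, pair(p(e), e)), pair(e, pair(e, e))), p(e))  →  pair(e, p(e))   [R2 at 1]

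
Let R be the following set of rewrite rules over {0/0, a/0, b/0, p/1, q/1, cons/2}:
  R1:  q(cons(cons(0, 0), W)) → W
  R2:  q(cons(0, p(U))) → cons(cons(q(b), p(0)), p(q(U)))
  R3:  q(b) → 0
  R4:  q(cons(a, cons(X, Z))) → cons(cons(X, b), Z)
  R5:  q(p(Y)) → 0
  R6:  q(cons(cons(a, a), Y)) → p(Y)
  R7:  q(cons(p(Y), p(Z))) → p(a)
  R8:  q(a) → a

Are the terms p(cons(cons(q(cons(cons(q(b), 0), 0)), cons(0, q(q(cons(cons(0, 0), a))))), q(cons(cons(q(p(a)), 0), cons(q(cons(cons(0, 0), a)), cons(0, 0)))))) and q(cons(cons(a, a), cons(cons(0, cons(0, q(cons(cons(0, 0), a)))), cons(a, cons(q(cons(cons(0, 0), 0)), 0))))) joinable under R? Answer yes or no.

yes — NF(t₁) = p(cons(cons(0, cons(0, a)), cons(a, cons(0, 0)))), NF(t₂) = p(cons(cons(0, cons(0, a)), cons(a, cons(0, 0))))

Reduce t₁ = p(cons(cons(q(cons(cons(q(b), 0), 0)), cons(0, q(q(cons(cons(0, 0), a))))), q(cons(cons(q(p(a)), 0), cons(q(cons(cons(0, 0), a)), cons(0, 0)))))):
1. p(cons(cons(q(cons(cons(q(b), 0), 0)), cons(0, q(q(cons(cons(0, 0), a))))), q(cons(cons(q(p(a)), 0), cons(q(cons(cons(0, 0), a)), cons(0, 0))))))  →  p(cons(cons(q(cons(cons(0, 0), 0)), cons(0, q(q(cons(cons(0, 0), a))))), q(cons(cons(q(p(a)), 0), cons(q(cons(cons(0, 0), a)), cons(0, 0))))))   [R3 at 1.1.1.1.1.1]
2. p(cons(cons(q(cons(cons(0, 0), 0)), cons(0, q(q(cons(cons(0, 0), a))))), q(cons(cons(q(p(a)), 0), cons(q(cons(cons(0, 0), a)), cons(0, 0))))))  →  p(cons(cons(0, cons(0, q(q(cons(cons(0, 0), a))))), q(cons(cons(q(p(a)), 0), cons(q(cons(cons(0, 0), a)), cons(0, 0))))))   [R1 at 1.1.1]
3. p(cons(cons(0, cons(0, q(q(cons(cons(0, 0), a))))), q(cons(cons(q(p(a)), 0), cons(q(cons(cons(0, 0), a)), cons(0, 0))))))  →  p(cons(cons(0, cons(0, q(a))), q(cons(cons(q(p(a)), 0), cons(q(cons(cons(0, 0), a)), cons(0, 0))))))   [R1 at 1.1.2.2.1]
4. p(cons(cons(0, cons(0, q(a))), q(cons(cons(q(p(a)), 0), cons(q(cons(cons(0, 0), a)), cons(0, 0))))))  →  p(cons(cons(0, cons(0, a)), q(cons(cons(q(p(a)), 0), cons(q(cons(cons(0, 0), a)), cons(0, 0))))))   [R8 at 1.1.2.2]
5. p(cons(cons(0, cons(0, a)), q(cons(cons(q(p(a)), 0), cons(q(cons(cons(0, 0), a)), cons(0, 0))))))  →  p(cons(cons(0, cons(0, a)), q(cons(cons(0, 0), cons(q(cons(cons(0, 0), a)), cons(0, 0))))))   [R5 at 1.2.1.1.1]
6. p(cons(cons(0, cons(0, a)), q(cons(cons(0, 0), cons(q(cons(cons(0, 0), a)), cons(0, 0))))))  →  p(cons(cons(0, cons(0, a)), cons(q(cons(cons(0, 0), a)), cons(0, 0))))   [R1 at 1.2]
7. p(cons(cons(0, cons(0, a)), cons(q(cons(cons(0, 0), a)), cons(0, 0))))  →  p(cons(cons(0, cons(0, a)), cons(a, cons(0, 0))))   [R1 at 1.2.1]

Reduce t₂ = q(cons(cons(a, a), cons(cons(0, cons(0, q(cons(cons(0, 0), a)))), cons(a, cons(q(cons(cons(0, 0), 0)), 0))))):
1. q(cons(cons(a, a), cons(cons(0, cons(0, q(cons(cons(0, 0), a)))), cons(a, cons(q(cons(cons(0, 0), 0)), 0)))))  →  p(cons(cons(0, cons(0, q(cons(cons(0, 0), a)))), cons(a, cons(q(cons(cons(0, 0), 0)), 0))))   [R6 at ε]
2. p(cons(cons(0, cons(0, q(cons(cons(0, 0), a)))), cons(a, cons(q(cons(cons(0, 0), 0)), 0))))  →  p(cons(cons(0, cons(0, a)), cons(a, cons(q(cons(cons(0, 0), 0)), 0))))   [R1 at 1.1.2.2]
3. p(cons(cons(0, cons(0, a)), cons(a, cons(q(cons(cons(0, 0), 0)), 0))))  →  p(cons(cons(0, cons(0, a)), cons(a, cons(0, 0))))   [R1 at 1.2.2.1]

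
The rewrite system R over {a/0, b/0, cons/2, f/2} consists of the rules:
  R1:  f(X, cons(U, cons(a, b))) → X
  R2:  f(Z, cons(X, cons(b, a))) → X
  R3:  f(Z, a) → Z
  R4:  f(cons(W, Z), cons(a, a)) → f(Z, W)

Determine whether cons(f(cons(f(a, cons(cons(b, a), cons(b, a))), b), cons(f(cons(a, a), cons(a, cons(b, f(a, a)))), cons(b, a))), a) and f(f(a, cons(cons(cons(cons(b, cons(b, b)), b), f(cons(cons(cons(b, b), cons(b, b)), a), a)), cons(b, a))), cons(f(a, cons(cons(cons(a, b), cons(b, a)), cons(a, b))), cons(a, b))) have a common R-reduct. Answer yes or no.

Reduce t₁ = cons(f(cons(f(a, cons(cons(b, a), cons(b, a))), b), cons(f(cons(a, a), cons(a, cons(b, f(a, a)))), cons(b, a))), a):
1. cons(f(cons(f(a, cons(cons(b, a), cons(b, a))), b), cons(f(cons(a, a), cons(a, cons(b, f(a, a)))), cons(b, a))), a)  →  cons(f(cons(a, a), cons(a, cons(b, f(a, a)))), a)   [R2 at 1]
2. cons(f(cons(a, a), cons(a, cons(b, f(a, a)))), a)  →  cons(f(cons(a, a), cons(a, cons(b, a))), a)   [R3 at 1.2.2.2]
3. cons(f(cons(a, a), cons(a, cons(b, a))), a)  →  cons(a, a)   [R2 at 1]

Reduce t₂ = f(f(a, cons(cons(cons(cons(b, cons(b, b)), b), f(cons(cons(cons(b, b), cons(b, b)), a), a)), cons(b, a))), cons(f(a, cons(cons(cons(a, b), cons(b, a)), cons(a, b))), cons(a, b))):
1. f(f(a, cons(cons(cons(cons(b, cons(b, b)), b), f(cons(cons(cons(b, b), cons(b, b)), a), a)), cons(b, a))), cons(f(a, cons(cons(cons(a, b), cons(b, a)), cons(a, b))), cons(a, b)))  →  f(a, cons(cons(cons(cons(b, cons(b, b)), b), f(cons(cons(cons(b, b), cons(b, b)), a), a)), cons(b, a)))   [R1 at ε]
2. f(a, cons(cons(cons(cons(b, cons(b, b)), b), f(cons(cons(cons(b, b), cons(b, b)), a), a)), cons(b, a)))  →  cons(cons(cons(b, cons(b, b)), b), f(cons(cons(cons(b, b), cons(b, b)), a), a))   [R2 at ε]
3. cons(cons(cons(b, cons(b, b)), b), f(cons(cons(cons(b, b), cons(b, b)), a), a))  →  cons(cons(cons(b, cons(b, b)), b), cons(cons(cons(b, b), cons(b, b)), a))   [R3 at 2]

no — NF(t₁) = cons(a, a), NF(t₂) = cons(cons(cons(b, cons(b, b)), b), cons(cons(cons(b, b), cons(b, b)), a))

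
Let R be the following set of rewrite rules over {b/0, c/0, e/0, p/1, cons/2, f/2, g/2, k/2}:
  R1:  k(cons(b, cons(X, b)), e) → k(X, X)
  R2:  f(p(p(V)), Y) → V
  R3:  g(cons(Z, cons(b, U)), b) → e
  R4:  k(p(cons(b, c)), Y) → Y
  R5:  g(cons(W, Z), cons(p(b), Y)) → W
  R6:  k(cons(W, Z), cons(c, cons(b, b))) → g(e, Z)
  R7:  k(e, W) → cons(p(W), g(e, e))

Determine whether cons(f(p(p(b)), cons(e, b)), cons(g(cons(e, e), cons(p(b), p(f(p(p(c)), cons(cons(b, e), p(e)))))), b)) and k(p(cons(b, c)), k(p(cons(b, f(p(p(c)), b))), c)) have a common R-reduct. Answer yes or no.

Reduce t₁ = cons(f(p(p(b)), cons(e, b)), cons(g(cons(e, e), cons(p(b), p(f(p(p(c)), cons(cons(b, e), p(e)))))), b)):
1. cons(f(p(p(b)), cons(e, b)), cons(g(cons(e, e), cons(p(b), p(f(p(p(c)), cons(cons(b, e), p(e)))))), b))  →  cons(b, cons(g(cons(e, e), cons(p(b), p(f(p(p(c)), cons(cons(b, e), p(e)))))), b))   [R2 at 1]
2. cons(b, cons(g(cons(e, e), cons(p(b), p(f(p(p(c)), cons(cons(b, e), p(e)))))), b))  →  cons(b, cons(e, b))   [R5 at 2.1]

Reduce t₂ = k(p(cons(b, c)), k(p(cons(b, f(p(p(c)), b))), c)):
1. k(p(cons(b, c)), k(p(cons(b, f(p(p(c)), b))), c))  →  k(p(cons(b, f(p(p(c)), b))), c)   [R4 at ε]
2. k(p(cons(b, f(p(p(c)), b))), c)  →  k(p(cons(b, c)), c)   [R2 at 1.1.2]
3. k(p(cons(b, c)), c)  →  c   [R4 at ε]

no — NF(t₁) = cons(b, cons(e, b)), NF(t₂) = c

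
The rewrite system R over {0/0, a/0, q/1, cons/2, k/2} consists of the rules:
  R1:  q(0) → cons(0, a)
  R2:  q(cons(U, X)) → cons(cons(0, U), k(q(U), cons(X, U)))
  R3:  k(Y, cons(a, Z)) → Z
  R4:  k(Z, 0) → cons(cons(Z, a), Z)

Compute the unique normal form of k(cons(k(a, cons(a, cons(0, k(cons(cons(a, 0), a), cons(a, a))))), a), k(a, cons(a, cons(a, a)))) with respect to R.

a

1. k(cons(k(a, cons(a, cons(0, k(cons(cons(a, 0), a), cons(a, a))))), a), k(a, cons(a, cons(a, a))))  →  k(cons(cons(0, k(cons(cons(a, 0), a), cons(a, a))), a), k(a, cons(a, cons(a, a))))   [R3 at 1.1]
2. k(cons(cons(0, k(cons(cons(a, 0), a), cons(a, a))), a), k(a, cons(a, cons(a, a))))  →  k(cons(cons(0, a), a), k(a, cons(a, cons(a, a))))   [R3 at 1.1.2]
3. k(cons(cons(0, a), a), k(a, cons(a, cons(a, a))))  →  k(cons(cons(0, a), a), cons(a, a))   [R3 at 2]
4. k(cons(cons(0, a), a), cons(a, a))  →  a   [R3 at ε]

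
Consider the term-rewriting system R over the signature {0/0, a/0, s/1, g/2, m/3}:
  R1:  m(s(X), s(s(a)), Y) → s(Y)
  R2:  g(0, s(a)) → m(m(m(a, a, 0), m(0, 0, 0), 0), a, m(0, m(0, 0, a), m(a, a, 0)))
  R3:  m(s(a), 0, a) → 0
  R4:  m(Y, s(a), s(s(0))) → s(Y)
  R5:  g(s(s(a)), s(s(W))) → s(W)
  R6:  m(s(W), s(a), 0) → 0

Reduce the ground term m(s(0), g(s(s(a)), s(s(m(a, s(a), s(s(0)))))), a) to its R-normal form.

s(a)

1. m(s(0), g(s(s(a)), s(s(m(a, s(a), s(s(0)))))), a)  →  m(s(0), s(m(a, s(a), s(s(0)))), a)   [R5 at 2]
2. m(s(0), s(m(a, s(a), s(s(0)))), a)  →  m(s(0), s(s(a)), a)   [R4 at 2.1]
3. m(s(0), s(s(a)), a)  →  s(a)   [R1 at ε]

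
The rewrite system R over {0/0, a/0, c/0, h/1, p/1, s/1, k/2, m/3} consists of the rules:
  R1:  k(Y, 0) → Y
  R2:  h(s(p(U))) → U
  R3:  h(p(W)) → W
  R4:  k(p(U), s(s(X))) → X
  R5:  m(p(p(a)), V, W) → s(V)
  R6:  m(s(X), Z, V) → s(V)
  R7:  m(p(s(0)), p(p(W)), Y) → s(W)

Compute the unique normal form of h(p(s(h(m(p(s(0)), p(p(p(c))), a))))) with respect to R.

s(c)

1. h(p(s(h(m(p(s(0)), p(p(p(c))), a)))))  →  s(h(m(p(s(0)), p(p(p(c))), a)))   [R3 at ε]
2. s(h(m(p(s(0)), p(p(p(c))), a)))  →  s(h(s(p(c))))   [R7 at 1.1]
3. s(h(s(p(c))))  →  s(c)   [R2 at 1]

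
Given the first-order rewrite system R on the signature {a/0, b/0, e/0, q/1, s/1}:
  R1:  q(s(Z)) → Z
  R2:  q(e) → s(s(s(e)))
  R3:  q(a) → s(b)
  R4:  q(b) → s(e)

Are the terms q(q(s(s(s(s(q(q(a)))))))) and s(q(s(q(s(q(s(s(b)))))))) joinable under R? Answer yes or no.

yes — NF(t₁) = s(s(b)), NF(t₂) = s(s(b))

Reduce t₁ = q(q(s(s(s(s(q(q(a)))))))):
1. q(q(s(s(s(s(q(q(a))))))))  →  q(s(s(s(q(q(a))))))   [R1 at 1]
2. q(s(s(s(q(q(a))))))  →  s(s(q(q(a))))   [R1 at ε]
3. s(s(q(q(a))))  →  s(s(q(s(b))))   [R3 at 1.1.1]
4. s(s(q(s(b))))  →  s(s(b))   [R1 at 1.1]

Reduce t₂ = s(q(s(q(s(q(s(s(b)))))))):
1. s(q(s(q(s(q(s(s(b))))))))  →  s(q(s(q(s(s(b))))))   [R1 at 1]
2. s(q(s(q(s(s(b))))))  →  s(q(s(s(b))))   [R1 at 1]
3. s(q(s(s(b))))  →  s(s(b))   [R1 at 1]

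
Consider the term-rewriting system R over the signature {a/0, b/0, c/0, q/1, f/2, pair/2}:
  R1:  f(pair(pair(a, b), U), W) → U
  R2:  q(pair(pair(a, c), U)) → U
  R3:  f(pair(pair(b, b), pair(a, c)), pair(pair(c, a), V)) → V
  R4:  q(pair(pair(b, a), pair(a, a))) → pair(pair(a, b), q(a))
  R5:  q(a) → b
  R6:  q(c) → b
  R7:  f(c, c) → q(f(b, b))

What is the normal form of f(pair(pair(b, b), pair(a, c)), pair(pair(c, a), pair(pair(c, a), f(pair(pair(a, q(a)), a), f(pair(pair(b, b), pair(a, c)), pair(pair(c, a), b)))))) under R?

1. f(pair(pair(b, b), pair(a, c)), pair(pair(c, a), pair(pair(c, a), f(pair(pair(a, q(a)), a), f(pair(pair(b, b), pair(a, c)), pair(pair(c, a), b))))))  →  pair(pair(c, a), f(pair(pair(a, q(a)), a), f(pair(pair(b, b), pair(a, c)), pair(pair(c, a), b))))   [R3 at ε]
2. pair(pair(c, a), f(pair(pair(a, q(a)), a), f(pair(pair(b, b), pair(a, c)), pair(pair(c, a), b))))  →  pair(pair(c, a), f(pair(pair(a, b), a), f(pair(pair(b, b), pair(a, c)), pair(pair(c, a), b))))   [R5 at 2.1.1.2]
3. pair(pair(c, a), f(pair(pair(a, b), a), f(pair(pair(b, b), pair(a, c)), pair(pair(c, a), b))))  →  pair(pair(c, a), a)   [R1 at 2]

pair(pair(c, a), a)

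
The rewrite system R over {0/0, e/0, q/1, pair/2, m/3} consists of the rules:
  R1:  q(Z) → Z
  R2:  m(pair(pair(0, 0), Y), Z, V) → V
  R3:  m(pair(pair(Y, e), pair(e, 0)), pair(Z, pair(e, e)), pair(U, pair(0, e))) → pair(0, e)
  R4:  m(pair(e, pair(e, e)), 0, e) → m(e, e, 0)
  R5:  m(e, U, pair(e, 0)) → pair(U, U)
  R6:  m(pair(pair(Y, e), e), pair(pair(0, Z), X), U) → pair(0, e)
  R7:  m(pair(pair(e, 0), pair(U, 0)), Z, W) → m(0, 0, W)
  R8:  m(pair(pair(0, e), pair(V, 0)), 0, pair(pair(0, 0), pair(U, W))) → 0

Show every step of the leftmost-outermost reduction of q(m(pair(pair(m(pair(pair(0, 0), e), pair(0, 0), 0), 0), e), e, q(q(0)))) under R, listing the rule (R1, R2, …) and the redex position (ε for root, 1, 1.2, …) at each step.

0

1. q(m(pair(pair(m(pair(pair(0, 0), e), pair(0, 0), 0), 0), e), e, q(q(0))))  →  m(pair(pair(m(pair(pair(0, 0), e), pair(0, 0), 0), 0), e), e, q(q(0)))   [R1 at ε]
2. m(pair(pair(m(pair(pair(0, 0), e), pair(0, 0), 0), 0), e), e, q(q(0)))  →  m(pair(pair(0, 0), e), e, q(q(0)))   [R2 at 1.1.1]
3. m(pair(pair(0, 0), e), e, q(q(0)))  →  q(q(0))   [R2 at ε]
4. q(q(0))  →  q(0)   [R1 at ε]
5. q(0)  →  0   [R1 at ε]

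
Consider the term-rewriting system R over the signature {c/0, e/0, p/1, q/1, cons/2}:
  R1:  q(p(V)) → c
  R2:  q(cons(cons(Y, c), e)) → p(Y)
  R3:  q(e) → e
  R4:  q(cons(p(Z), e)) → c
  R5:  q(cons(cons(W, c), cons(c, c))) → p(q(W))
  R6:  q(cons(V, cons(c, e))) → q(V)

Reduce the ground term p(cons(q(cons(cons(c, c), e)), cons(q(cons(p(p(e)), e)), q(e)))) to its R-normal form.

p(cons(p(c), cons(c, e)))

1. p(cons(q(cons(cons(c, c), e)), cons(q(cons(p(p(e)), e)), q(e))))  →  p(cons(p(c), cons(q(cons(p(p(e)), e)), q(e))))   [R2 at 1.1]
2. p(cons(p(c), cons(q(cons(p(p(e)), e)), q(e))))  →  p(cons(p(c), cons(c, q(e))))   [R4 at 1.2.1]
3. p(cons(p(c), cons(c, q(e))))  →  p(cons(p(c), cons(c, e)))   [R3 at 1.2.2]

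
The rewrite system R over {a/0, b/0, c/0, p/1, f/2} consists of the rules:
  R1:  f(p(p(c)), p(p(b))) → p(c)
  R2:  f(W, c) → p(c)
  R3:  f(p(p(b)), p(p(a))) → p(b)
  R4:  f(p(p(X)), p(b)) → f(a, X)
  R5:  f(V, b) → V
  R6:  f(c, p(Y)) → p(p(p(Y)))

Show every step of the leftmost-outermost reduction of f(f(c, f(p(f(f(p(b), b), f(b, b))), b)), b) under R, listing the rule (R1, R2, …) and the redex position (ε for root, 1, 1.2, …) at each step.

1. f(f(c, f(p(f(f(p(b), b), f(b, b))), b)), b)  →  f(c, f(p(f(f(p(b), b), f(b, b))), b))   [R5 at ε]
2. f(c, f(p(f(f(p(b), b), f(b, b))), b))  →  f(c, p(f(f(p(b), b), f(b, b))))   [R5 at 2]
3. f(c, p(f(f(p(b), b), f(b, b))))  →  p(p(p(f(f(p(b), b), f(b, b)))))   [R6 at ε]
4. p(p(p(f(f(p(b), b), f(b, b)))))  →  p(p(p(f(p(b), f(b, b)))))   [R5 at 1.1.1.1]
5. p(p(p(f(p(b), f(b, b)))))  →  p(p(p(f(p(b), b))))   [R5 at 1.1.1.2]
6. p(p(p(f(p(b), b))))  →  p(p(p(p(b))))   [R5 at 1.1.1]

p(p(p(p(b))))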